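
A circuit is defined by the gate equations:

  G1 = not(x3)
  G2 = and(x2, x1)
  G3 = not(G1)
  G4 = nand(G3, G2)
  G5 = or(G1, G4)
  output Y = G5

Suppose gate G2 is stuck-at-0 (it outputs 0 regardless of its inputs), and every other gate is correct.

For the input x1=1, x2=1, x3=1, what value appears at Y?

Propagate with G2 forced: G1=0, G2=0 [stuck-at-0], G3=1, G4=1, G5=1.
So Y = 1. (Without the fault it would be 0.)

1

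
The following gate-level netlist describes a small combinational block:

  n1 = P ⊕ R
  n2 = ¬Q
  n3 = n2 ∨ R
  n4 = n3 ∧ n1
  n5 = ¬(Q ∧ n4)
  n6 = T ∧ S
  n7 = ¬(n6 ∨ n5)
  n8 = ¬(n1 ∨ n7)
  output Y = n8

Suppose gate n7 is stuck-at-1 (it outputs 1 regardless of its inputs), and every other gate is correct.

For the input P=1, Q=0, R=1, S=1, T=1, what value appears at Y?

0

Propagate with n7 forced: n1=0, n2=1, n3=1, n4=0, n5=1, n6=1, n7=1 [stuck-at-1], n8=0.
So Y = 0. (Without the fault it would be 1.)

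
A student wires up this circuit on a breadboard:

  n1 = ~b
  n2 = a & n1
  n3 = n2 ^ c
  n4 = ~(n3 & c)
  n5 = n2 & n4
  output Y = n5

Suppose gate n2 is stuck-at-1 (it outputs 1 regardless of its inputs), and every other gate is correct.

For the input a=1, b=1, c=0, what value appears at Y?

1

Propagate with n2 forced: n1=0, n2=1 [stuck-at-1], n3=1, n4=1, n5=1.
So Y = 1. (Without the fault it would be 0.)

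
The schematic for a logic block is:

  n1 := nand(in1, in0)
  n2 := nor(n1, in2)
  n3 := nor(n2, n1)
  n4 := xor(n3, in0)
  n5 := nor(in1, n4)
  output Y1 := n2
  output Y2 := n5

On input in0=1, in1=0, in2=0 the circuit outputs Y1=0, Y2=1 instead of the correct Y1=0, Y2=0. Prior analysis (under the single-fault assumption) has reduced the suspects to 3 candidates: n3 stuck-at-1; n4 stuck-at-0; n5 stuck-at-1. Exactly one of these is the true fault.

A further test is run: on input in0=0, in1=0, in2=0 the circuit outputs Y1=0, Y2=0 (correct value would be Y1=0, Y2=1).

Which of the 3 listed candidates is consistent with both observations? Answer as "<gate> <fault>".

Evaluate each candidate on input in0=0, in1=0, in2=0:
  n3 stuck-at-1: n1=1, n2=0, n3=1 [stuck-at-1], n4=1, n5=0 → Y1=0, Y2=0 — matches
  n4 stuck-at-0: n1=1, n2=0, n3=0, n4=0 [stuck-at-0], n5=1 → Y1=0, Y2=1 — eliminated
  n5 stuck-at-1: n1=1, n2=0, n3=0, n4=0, n5=1 [stuck-at-1] → Y1=0, Y2=1 — eliminated
Only n3 stuck-at-1 reproduces the observed Y1=0, Y2=0.

n3 stuck-at-1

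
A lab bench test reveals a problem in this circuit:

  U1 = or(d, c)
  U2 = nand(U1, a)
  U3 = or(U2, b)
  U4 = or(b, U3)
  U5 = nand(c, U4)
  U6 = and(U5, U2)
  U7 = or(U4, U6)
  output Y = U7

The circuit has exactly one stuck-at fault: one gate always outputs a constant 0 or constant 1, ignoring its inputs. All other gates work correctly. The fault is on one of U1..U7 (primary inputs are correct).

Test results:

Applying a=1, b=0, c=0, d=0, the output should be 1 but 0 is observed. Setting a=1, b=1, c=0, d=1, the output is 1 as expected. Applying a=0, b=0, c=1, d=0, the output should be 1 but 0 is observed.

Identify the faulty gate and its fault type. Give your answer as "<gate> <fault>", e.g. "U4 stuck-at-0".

Fault-free values for test 1 (a=1, b=0, c=0, d=0): U1=0, U2=1, U3=1, U4=1, U5=1, U6=1, U7=1, giving Y=1. Observed 0.
Test 1: faults giving observed 0 are {U1 stuck-at-1, U2 stuck-at-0, U7 stuck-at-0}.
Test 2 (a=1, b=1, c=0, d=1): fault-free U1=1, U2=0, U3=1, U4=1, U5=1, U6=0, U7=1 → 1; observed 1. Eliminates U7 stuck-at-0.
Test 3 (a=0, b=0, c=1, d=0): fault-free U1=1, U2=1, U3=1, U4=1, U5=0, U6=0, U7=1 → 1; observed 0. Eliminates U1 stuck-at-1.
Only U2 stuck-at-0 is consistent with every test.

U2 stuck-at-0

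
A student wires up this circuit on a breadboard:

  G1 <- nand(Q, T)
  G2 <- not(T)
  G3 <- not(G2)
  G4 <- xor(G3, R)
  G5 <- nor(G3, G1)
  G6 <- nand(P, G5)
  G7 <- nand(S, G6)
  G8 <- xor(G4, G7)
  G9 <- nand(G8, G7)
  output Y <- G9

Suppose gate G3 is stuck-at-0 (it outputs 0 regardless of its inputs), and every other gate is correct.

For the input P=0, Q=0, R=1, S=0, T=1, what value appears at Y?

1

Propagate with G3 forced: G1=1, G2=0, G3=0 [stuck-at-0], G4=1, G5=0, G6=1, G7=1, G8=0, G9=1.
So Y = 1. (Without the fault it would be 0.)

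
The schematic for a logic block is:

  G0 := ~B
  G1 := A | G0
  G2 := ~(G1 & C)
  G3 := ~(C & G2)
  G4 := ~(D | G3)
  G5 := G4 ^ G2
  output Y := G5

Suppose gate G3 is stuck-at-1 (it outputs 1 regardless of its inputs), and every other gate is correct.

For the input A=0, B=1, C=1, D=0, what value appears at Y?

Propagate with G3 forced: G0=0, G1=0, G2=1, G3=1 [stuck-at-1], G4=0, G5=1.
So Y = 1. (Without the fault it would be 0.)

1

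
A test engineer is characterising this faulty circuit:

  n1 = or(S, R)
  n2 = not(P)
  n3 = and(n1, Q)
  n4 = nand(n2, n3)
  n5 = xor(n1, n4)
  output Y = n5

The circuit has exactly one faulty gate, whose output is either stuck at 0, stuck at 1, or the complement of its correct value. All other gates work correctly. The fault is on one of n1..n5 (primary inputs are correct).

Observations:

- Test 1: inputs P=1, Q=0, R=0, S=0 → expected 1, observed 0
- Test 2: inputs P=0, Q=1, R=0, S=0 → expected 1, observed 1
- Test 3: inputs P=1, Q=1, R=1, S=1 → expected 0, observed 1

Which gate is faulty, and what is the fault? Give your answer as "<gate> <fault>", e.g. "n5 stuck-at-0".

n1 inverted output

Fault-free values for test 1 (P=1, Q=0, R=0, S=0): n1=0, n2=0, n3=0, n4=1, n5=1, giving Y=1. Observed 0.
Test 1: faults giving observed 0 are {n1 stuck-at-1, n1 inverted output, n4 stuck-at-0, n4 inverted output, n5 stuck-at-0, n5 inverted output}.
Test 2 (P=0, Q=1, R=0, S=0): fault-free n1=0, n2=1, n3=0, n4=1, n5=1 → 1; observed 1. Eliminates n4 stuck-at-0, n4 inverted output, n5 stuck-at-0, n5 inverted output.
Test 3 (P=1, Q=1, R=1, S=1): fault-free n1=1, n2=0, n3=1, n4=1, n5=0 → 0; observed 1. Eliminates n1 stuck-at-1.
Only n1 inverted output is consistent with every test.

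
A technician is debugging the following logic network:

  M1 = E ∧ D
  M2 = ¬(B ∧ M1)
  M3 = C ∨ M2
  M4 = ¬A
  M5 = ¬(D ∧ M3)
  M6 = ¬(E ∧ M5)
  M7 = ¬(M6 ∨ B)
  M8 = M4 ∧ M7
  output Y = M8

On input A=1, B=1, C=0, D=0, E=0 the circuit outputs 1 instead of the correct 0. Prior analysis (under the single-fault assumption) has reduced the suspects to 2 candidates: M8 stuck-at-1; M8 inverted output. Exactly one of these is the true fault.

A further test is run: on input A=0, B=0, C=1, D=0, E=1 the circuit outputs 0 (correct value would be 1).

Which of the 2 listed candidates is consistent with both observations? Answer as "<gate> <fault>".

M8 inverted output

Evaluate each candidate on input A=0, B=0, C=1, D=0, E=1:
  M8 stuck-at-1: M1=0, M2=1, M3=1, M4=1, M5=1, M6=0, M7=1, M8=1 [stuck-at-1] → 1 — eliminated
  M8 inverted output: M1=0, M2=1, M3=1, M4=1, M5=1, M6=0, M7=1, M8=0 [inverted output] → 0 — matches
Only M8 inverted output reproduces the observed 0.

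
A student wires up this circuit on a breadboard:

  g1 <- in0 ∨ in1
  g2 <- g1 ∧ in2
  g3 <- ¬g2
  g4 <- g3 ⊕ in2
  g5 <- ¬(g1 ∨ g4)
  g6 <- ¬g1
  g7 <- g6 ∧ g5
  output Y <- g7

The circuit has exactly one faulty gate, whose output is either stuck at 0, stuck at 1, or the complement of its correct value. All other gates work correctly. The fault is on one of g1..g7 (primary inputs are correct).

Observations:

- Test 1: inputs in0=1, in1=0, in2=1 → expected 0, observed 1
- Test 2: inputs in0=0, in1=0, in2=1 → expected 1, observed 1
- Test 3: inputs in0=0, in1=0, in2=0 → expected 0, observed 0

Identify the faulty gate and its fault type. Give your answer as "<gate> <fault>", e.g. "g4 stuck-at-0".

g1 stuck-at-0

Fault-free values for test 1 (in0=1, in1=0, in2=1): g1=1, g2=1, g3=0, g4=1, g5=0, g6=0, g7=0, giving Y=0. Observed 1.
Test 1: faults giving observed 1 are {g1 stuck-at-0, g1 inverted output, g7 stuck-at-1, g7 inverted output}.
Test 2 (in0=0, in1=0, in2=1): fault-free g1=0, g2=0, g3=1, g4=0, g5=1, g6=1, g7=1 → 1; observed 1. Eliminates g1 inverted output, g7 inverted output.
Test 3 (in0=0, in1=0, in2=0): fault-free g1=0, g2=0, g3=1, g4=1, g5=0, g6=1, g7=0 → 0; observed 0. Eliminates g7 stuck-at-1.
Only g1 stuck-at-0 is consistent with every test.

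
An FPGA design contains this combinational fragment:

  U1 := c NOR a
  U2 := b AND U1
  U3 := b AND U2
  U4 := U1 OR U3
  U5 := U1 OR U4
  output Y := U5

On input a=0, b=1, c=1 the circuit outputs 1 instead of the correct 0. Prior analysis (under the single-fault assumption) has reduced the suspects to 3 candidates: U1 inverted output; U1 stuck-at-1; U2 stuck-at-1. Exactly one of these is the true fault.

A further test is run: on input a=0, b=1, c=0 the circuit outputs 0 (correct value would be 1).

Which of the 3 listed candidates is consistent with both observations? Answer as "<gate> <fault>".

U1 inverted output

Evaluate each candidate on input a=0, b=1, c=0:
  U1 inverted output: U1=0 [inverted output], U2=0, U3=0, U4=0, U5=0 → 0 — matches
  U1 stuck-at-1: U1=1 [stuck-at-1], U2=1, U3=1, U4=1, U5=1 → 1 — eliminated
  U2 stuck-at-1: U1=1, U2=1 [stuck-at-1], U3=1, U4=1, U5=1 → 1 — eliminated
Only U1 inverted output reproduces the observed 0.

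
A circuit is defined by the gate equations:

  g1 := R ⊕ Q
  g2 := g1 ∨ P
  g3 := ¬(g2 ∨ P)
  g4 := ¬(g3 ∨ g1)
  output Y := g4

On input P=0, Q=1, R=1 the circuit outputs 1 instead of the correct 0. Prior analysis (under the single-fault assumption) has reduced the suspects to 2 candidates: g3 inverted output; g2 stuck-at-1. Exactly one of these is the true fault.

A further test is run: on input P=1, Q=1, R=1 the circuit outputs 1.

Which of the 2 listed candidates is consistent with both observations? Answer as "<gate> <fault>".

Evaluate each candidate on input P=1, Q=1, R=1:
  g3 inverted output: g1=0, g2=1, g3=1 [inverted output], g4=0 → 0 — eliminated
  g2 stuck-at-1: g1=0, g2=1 [stuck-at-1], g3=0, g4=1 → 1 — matches
Only g2 stuck-at-1 reproduces the observed 1.

g2 stuck-at-1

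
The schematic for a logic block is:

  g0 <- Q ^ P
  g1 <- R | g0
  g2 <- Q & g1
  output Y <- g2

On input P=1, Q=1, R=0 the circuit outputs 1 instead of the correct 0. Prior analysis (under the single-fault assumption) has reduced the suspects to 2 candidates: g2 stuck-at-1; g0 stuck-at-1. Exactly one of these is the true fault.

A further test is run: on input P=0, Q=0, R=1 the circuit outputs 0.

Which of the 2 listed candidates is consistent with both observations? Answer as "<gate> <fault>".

Evaluate each candidate on input P=0, Q=0, R=1:
  g2 stuck-at-1: g0=0, g1=1, g2=1 [stuck-at-1] → 1 — eliminated
  g0 stuck-at-1: g0=1 [stuck-at-1], g1=1, g2=0 → 0 — matches
Only g0 stuck-at-1 reproduces the observed 0.

g0 stuck-at-1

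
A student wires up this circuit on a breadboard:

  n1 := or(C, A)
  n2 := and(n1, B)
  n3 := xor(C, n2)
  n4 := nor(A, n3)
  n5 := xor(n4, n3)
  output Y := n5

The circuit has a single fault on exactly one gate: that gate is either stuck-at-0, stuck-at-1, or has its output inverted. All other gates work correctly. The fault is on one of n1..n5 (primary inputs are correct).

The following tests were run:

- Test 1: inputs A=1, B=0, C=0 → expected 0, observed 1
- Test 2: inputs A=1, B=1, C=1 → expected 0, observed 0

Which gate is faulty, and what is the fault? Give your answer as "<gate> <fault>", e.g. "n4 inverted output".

n2 stuck-at-1

Fault-free values for test 1 (A=1, B=0, C=0): n1=1, n2=0, n3=0, n4=0, n5=0, giving Y=0. Observed 1.
Test 1: faults giving observed 1 are {n2 stuck-at-1, n2 inverted output, n3 stuck-at-1, n3 inverted output, n4 stuck-at-1, n4 inverted output, n5 stuck-at-1, n5 inverted output}.
Test 2 (A=1, B=1, C=1): fault-free n1=1, n2=1, n3=0, n4=0, n5=0 → 0; observed 0. Eliminates n2 inverted output, n3 stuck-at-1, n3 inverted output, n4 stuck-at-1, n4 inverted output, n5 stuck-at-1, n5 inverted output.
Only n2 stuck-at-1 is consistent with every test.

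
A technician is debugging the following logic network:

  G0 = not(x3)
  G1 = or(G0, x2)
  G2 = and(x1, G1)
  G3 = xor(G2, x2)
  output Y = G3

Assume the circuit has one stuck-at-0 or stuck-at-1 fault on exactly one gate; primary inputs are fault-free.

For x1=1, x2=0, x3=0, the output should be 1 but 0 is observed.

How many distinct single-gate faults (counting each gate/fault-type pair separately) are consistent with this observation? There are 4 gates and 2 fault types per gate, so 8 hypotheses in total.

Fault-free: G0=1, G1=1, G2=1, G3=1 → 1. Observed 0.
  G0 stuck-at-0: output 0 ✓
  G0 stuck-at-1: output 1 ✗
  G1 stuck-at-0: output 0 ✓
  G1 stuck-at-1: output 1 ✗
  G2 stuck-at-0: output 0 ✓
  G2 stuck-at-1: output 1 ✗
  G3 stuck-at-0: output 0 ✓
  G3 stuck-at-1: output 1 ✗
Consistent faults: {G0 stuck-at-0, G1 stuck-at-0, G2 stuck-at-0, G3 stuck-at-0} — 4 in all.

4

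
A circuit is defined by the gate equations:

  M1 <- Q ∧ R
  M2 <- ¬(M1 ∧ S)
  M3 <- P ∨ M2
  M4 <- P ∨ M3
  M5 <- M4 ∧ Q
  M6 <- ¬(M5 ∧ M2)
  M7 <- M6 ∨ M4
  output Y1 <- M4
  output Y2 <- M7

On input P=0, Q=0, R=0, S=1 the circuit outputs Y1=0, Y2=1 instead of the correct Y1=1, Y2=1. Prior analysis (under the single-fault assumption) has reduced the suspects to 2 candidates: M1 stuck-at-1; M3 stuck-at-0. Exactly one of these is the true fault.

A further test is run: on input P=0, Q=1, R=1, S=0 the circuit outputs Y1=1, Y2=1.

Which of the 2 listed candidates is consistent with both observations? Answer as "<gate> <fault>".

Evaluate each candidate on input P=0, Q=1, R=1, S=0:
  M1 stuck-at-1: M1=1 [stuck-at-1], M2=1, M3=1, M4=1, M5=1, M6=0, M7=1 → Y1=1, Y2=1 — matches
  M3 stuck-at-0: M1=1, M2=1, M3=0 [stuck-at-0], M4=0, M5=0, M6=1, M7=1 → Y1=0, Y2=1 — eliminated
Only M1 stuck-at-1 reproduces the observed Y1=1, Y2=1.

M1 stuck-at-1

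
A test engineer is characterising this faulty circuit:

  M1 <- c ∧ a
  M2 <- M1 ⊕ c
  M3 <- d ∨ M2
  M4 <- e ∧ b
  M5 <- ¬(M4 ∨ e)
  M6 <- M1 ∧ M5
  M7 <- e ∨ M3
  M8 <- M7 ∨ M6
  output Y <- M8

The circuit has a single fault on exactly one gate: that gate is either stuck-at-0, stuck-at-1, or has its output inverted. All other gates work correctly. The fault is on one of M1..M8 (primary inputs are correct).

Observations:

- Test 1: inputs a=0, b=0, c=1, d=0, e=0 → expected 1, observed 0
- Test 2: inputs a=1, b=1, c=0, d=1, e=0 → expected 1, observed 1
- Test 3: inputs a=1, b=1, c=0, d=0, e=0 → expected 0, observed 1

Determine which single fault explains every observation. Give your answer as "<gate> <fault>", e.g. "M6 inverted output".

M2 inverted output

Fault-free values for test 1 (a=0, b=0, c=1, d=0, e=0): M1=0, M2=1, M3=1, M4=0, M5=1, M6=0, M7=1, M8=1, giving Y=1. Observed 0.
Test 1: faults giving observed 0 are {M2 stuck-at-0, M2 inverted output, M3 stuck-at-0, M3 inverted output, M7 stuck-at-0, M7 inverted output, M8 stuck-at-0, M8 inverted output}.
Test 2 (a=1, b=1, c=0, d=1, e=0): fault-free M1=0, M2=0, M3=1, M4=0, M5=1, M6=0, M7=1, M8=1 → 1; observed 1. Eliminates M3 stuck-at-0, M3 inverted output, M7 stuck-at-0, M7 inverted output, M8 stuck-at-0, M8 inverted output.
Test 3 (a=1, b=1, c=0, d=0, e=0): fault-free M1=0, M2=0, M3=0, M4=0, M5=1, M6=0, M7=0, M8=0 → 0; observed 1. Eliminates M2 stuck-at-0.
Only M2 inverted output is consistent with every test.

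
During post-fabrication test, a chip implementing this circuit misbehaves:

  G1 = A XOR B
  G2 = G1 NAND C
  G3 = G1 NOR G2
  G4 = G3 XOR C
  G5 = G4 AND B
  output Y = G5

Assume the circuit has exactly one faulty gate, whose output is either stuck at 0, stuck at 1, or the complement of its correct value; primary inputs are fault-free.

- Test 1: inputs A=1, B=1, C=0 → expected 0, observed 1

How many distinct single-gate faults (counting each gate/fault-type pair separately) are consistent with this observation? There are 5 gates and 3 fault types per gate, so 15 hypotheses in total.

8

Fault-free: G1=0, G2=1, G3=0, G4=0, G5=0 → 0. Observed 1.
  G1: none of the 3 fault types match ✗
  G2: stuck-at-0, inverted output ✓; others ✗
  G3: stuck-at-1, inverted output ✓; others ✗
  G4: stuck-at-1, inverted output ✓; others ✗
  G5: stuck-at-1, inverted output ✓; others ✗
Consistent faults: {G2 stuck-at-0, G2 inverted output, G3 stuck-at-1, G3 inverted output, G4 stuck-at-1, G4 inverted output, G5 stuck-at-1, G5 inverted output} — 8 in all.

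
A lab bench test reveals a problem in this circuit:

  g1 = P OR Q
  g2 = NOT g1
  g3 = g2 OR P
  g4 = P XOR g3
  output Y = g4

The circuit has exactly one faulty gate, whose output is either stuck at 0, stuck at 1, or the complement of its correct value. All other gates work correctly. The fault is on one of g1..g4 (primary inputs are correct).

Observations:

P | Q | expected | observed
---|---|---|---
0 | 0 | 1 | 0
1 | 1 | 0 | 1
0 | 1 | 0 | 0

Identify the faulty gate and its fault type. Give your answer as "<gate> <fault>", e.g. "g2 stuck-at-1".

g3 stuck-at-0

Fault-free values for test 1 (P=0, Q=0): g1=0, g2=1, g3=1, g4=1, giving Y=1. Observed 0.
Test 1: faults giving observed 0 are {g1 stuck-at-1, g1 inverted output, g2 stuck-at-0, g2 inverted output, g3 stuck-at-0, g3 inverted output, g4 stuck-at-0, g4 inverted output}.
Test 2 (P=1, Q=1): fault-free g1=1, g2=0, g3=1, g4=0 → 0; observed 1. Eliminates g1 stuck-at-1, g1 inverted output, g2 stuck-at-0, g2 inverted output, g4 stuck-at-0.
Test 3 (P=0, Q=1): fault-free g1=1, g2=0, g3=0, g4=0 → 0; observed 0. Eliminates g3 inverted output, g4 inverted output.
Only g3 stuck-at-0 is consistent with every test.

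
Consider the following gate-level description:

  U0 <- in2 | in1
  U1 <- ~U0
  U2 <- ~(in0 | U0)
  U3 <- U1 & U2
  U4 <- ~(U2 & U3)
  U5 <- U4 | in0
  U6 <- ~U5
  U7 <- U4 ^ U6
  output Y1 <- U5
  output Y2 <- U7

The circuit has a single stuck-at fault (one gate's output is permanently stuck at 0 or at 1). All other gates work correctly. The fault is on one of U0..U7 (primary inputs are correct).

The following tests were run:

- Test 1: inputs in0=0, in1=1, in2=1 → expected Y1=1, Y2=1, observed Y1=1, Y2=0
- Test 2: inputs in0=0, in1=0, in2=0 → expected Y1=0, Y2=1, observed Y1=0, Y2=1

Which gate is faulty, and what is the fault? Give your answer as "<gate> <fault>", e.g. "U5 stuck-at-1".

Fault-free values for test 1 (in0=0, in1=1, in2=1): U0=1, U1=0, U2=0, U3=0, U4=1, U5=1, U6=0, U7=1, giving Y1=1, Y2=1. Observed Y1=1, Y2=0.
Test 1: faults giving observed Y1=1, Y2=0 are {U6 stuck-at-1, U7 stuck-at-0}.
Test 2 (in0=0, in1=0, in2=0): fault-free U0=0, U1=1, U2=1, U3=1, U4=0, U5=0, U6=1, U7=1 → Y1=0, Y2=1; observed Y1=0, Y2=1. Eliminates U7 stuck-at-0.
Only U6 stuck-at-1 is consistent with every test.

U6 stuck-at-1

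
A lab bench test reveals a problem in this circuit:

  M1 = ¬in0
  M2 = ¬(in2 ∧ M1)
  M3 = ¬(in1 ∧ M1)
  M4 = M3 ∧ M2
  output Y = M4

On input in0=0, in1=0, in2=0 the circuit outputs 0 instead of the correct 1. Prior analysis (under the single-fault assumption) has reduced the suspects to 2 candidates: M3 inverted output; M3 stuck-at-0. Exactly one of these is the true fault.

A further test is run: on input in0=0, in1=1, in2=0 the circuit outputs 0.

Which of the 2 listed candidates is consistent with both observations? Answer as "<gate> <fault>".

M3 stuck-at-0

Evaluate each candidate on input in0=0, in1=1, in2=0:
  M3 inverted output: M1=1, M2=1, M3=1 [inverted output], M4=1 → 1 — eliminated
  M3 stuck-at-0: M1=1, M2=1, M3=0 [stuck-at-0], M4=0 → 0 — matches
Only M3 stuck-at-0 reproduces the observed 0.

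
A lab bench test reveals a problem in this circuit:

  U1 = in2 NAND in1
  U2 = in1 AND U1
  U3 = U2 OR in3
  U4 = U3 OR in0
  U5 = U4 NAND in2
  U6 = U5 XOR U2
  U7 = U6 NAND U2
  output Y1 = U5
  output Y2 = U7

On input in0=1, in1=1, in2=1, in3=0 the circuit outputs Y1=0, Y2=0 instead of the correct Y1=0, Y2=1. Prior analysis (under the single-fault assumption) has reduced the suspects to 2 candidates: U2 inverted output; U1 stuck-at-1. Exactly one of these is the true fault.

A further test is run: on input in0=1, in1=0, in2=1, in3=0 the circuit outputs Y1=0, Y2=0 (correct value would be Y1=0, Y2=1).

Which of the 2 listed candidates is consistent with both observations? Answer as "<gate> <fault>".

Evaluate each candidate on input in0=1, in1=0, in2=1, in3=0:
  U2 inverted output: U1=1, U2=1 [inverted output], U3=1, U4=1, U5=0, U6=1, U7=0 → Y1=0, Y2=0 — matches
  U1 stuck-at-1: U1=1 [stuck-at-1], U2=0, U3=0, U4=1, U5=0, U6=0, U7=1 → Y1=0, Y2=1 — eliminated
Only U2 inverted output reproduces the observed Y1=0, Y2=0.

U2 inverted output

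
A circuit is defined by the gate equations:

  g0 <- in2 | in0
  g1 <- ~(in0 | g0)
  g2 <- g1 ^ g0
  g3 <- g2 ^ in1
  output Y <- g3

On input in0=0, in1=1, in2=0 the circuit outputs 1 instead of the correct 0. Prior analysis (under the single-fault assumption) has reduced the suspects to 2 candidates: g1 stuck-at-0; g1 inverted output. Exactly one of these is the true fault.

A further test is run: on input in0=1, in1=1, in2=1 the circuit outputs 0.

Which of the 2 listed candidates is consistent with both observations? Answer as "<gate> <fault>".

Evaluate each candidate on input in0=1, in1=1, in2=1:
  g1 stuck-at-0: g0=1, g1=0 [stuck-at-0], g2=1, g3=0 → 0 — matches
  g1 inverted output: g0=1, g1=1 [inverted output], g2=0, g3=1 → 1 — eliminated
Only g1 stuck-at-0 reproduces the observed 0.

g1 stuck-at-0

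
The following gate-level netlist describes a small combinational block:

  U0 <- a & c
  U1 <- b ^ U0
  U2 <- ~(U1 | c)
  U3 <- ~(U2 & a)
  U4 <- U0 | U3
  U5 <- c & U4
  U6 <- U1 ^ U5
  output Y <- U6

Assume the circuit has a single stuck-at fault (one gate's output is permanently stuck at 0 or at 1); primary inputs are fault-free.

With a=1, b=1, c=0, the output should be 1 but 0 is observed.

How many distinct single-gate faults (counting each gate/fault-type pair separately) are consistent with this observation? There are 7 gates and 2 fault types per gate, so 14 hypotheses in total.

Fault-free: U0=0, U1=1, U2=0, U3=1, U4=1, U5=0, U6=1 → 1. Observed 0.
  U0 stuck-at-0: output 1 ✗
  U0 stuck-at-1: output 0 ✓
  U1 stuck-at-0: output 0 ✓
  U1 stuck-at-1: output 1 ✗
  U2 stuck-at-0: output 1 ✗
  U2 stuck-at-1: output 1 ✗
  U3 stuck-at-0: output 1 ✗
  U3 stuck-at-1: output 1 ✗
  U4 stuck-at-0: output 1 ✗
  U4 stuck-at-1: output 1 ✗
  U5 stuck-at-0: output 1 ✗
  U5 stuck-at-1: output 0 ✓
  U6 stuck-at-0: output 0 ✓
  U6 stuck-at-1: output 1 ✗
Consistent faults: {U0 stuck-at-1, U1 stuck-at-0, U5 stuck-at-1, U6 stuck-at-0} — 4 in all.

4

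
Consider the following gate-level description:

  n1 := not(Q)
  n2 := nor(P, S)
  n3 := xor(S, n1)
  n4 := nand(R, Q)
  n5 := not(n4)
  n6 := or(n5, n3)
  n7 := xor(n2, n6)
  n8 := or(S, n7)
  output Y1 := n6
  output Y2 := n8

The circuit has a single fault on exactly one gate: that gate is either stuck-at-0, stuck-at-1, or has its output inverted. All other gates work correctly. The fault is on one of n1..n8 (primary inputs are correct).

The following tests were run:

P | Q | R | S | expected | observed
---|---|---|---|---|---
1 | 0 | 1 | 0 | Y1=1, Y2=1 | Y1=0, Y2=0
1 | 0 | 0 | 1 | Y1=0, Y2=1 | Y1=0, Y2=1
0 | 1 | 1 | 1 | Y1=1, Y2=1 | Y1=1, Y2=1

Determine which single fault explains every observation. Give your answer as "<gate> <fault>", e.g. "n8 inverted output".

n3 stuck-at-0

Fault-free values for test 1 (P=1, Q=0, R=1, S=0): n1=1, n2=0, n3=1, n4=1, n5=0, n6=1, n7=1, n8=1, giving Y1=1, Y2=1. Observed Y1=0, Y2=0.
Test 1: faults giving observed Y1=0, Y2=0 are {n1 stuck-at-0, n1 inverted output, n3 stuck-at-0, n3 inverted output, n6 stuck-at-0, n6 inverted output}.
Test 2 (P=1, Q=0, R=0, S=1): fault-free n1=1, n2=0, n3=0, n4=1, n5=0, n6=0, n7=0, n8=1 → Y1=0, Y2=1; observed Y1=0, Y2=1. Eliminates n1 stuck-at-0, n1 inverted output, n3 inverted output, n6 inverted output.
Test 3 (P=0, Q=1, R=1, S=1): fault-free n1=0, n2=0, n3=1, n4=0, n5=1, n6=1, n7=1, n8=1 → Y1=1, Y2=1; observed Y1=1, Y2=1. Eliminates n6 stuck-at-0.
Only n3 stuck-at-0 is consistent with every test.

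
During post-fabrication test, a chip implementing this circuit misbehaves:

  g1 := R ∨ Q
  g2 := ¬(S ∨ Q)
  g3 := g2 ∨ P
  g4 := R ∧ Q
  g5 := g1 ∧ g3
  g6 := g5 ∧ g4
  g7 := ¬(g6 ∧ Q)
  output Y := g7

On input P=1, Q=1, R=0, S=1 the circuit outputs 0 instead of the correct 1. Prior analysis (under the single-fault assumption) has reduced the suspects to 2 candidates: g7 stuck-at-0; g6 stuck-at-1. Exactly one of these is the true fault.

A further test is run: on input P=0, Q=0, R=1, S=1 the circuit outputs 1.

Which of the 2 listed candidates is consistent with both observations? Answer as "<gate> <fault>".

g6 stuck-at-1

Evaluate each candidate on input P=0, Q=0, R=1, S=1:
  g7 stuck-at-0: g1=1, g2=0, g3=0, g4=0, g5=0, g6=0, g7=0 [stuck-at-0] → 0 — eliminated
  g6 stuck-at-1: g1=1, g2=0, g3=0, g4=0, g5=0, g6=1 [stuck-at-1], g7=1 → 1 — matches
Only g6 stuck-at-1 reproduces the observed 1.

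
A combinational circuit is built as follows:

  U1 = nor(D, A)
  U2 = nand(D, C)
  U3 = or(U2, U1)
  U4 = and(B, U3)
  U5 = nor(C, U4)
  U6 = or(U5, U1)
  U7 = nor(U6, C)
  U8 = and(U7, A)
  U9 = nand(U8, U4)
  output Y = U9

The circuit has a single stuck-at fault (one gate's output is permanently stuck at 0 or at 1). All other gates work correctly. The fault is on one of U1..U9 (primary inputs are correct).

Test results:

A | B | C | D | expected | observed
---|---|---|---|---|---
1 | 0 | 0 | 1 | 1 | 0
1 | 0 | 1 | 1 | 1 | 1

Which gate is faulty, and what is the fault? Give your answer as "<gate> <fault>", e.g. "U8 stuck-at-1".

Fault-free values for test 1 (A=1, B=0, C=0, D=1): U1=0, U2=1, U3=1, U4=0, U5=1, U6=1, U7=0, U8=0, U9=1, giving Y=1. Observed 0.
Test 1: faults giving observed 0 are {U4 stuck-at-1, U9 stuck-at-0}.
Test 2 (A=1, B=0, C=1, D=1): fault-free U1=0, U2=0, U3=0, U4=0, U5=0, U6=0, U7=0, U8=0, U9=1 → 1; observed 1. Eliminates U9 stuck-at-0.
Only U4 stuck-at-1 is consistent with every test.

U4 stuck-at-1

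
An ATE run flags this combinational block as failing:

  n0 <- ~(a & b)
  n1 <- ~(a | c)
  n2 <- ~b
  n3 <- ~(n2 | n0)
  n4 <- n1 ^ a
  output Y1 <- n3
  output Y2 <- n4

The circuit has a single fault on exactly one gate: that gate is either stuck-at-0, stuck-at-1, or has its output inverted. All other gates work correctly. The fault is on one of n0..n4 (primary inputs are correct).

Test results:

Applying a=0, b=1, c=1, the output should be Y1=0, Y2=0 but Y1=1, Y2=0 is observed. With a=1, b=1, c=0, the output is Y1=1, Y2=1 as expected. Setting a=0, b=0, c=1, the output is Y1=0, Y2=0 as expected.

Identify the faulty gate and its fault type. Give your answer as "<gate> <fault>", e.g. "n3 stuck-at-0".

n0 stuck-at-0

Fault-free values for test 1 (a=0, b=1, c=1): n0=1, n1=0, n2=0, n3=0, n4=0, giving Y1=0, Y2=0. Observed Y1=1, Y2=0.
Test 1: faults giving observed Y1=1, Y2=0 are {n0 stuck-at-0, n0 inverted output, n3 stuck-at-1, n3 inverted output}.
Test 2 (a=1, b=1, c=0): fault-free n0=0, n1=0, n2=0, n3=1, n4=1 → Y1=1, Y2=1; observed Y1=1, Y2=1. Eliminates n0 inverted output, n3 inverted output.
Test 3 (a=0, b=0, c=1): fault-free n0=1, n1=0, n2=1, n3=0, n4=0 → Y1=0, Y2=0; observed Y1=0, Y2=0. Eliminates n3 stuck-at-1.
Only n0 stuck-at-0 is consistent with every test.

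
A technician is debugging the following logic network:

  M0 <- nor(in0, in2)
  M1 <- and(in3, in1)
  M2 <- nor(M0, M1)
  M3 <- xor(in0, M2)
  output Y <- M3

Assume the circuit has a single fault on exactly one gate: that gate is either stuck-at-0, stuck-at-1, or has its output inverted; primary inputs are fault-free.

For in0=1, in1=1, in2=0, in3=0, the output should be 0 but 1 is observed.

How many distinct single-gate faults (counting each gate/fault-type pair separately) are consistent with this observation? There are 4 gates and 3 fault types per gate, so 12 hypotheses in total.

8

Fault-free: M0=0, M1=0, M2=1, M3=0 → 0. Observed 1.
  M0 stuck-at-0: output 0 ✗
  M0 stuck-at-1: output 1 ✓
  M0 inverted output: output 1 ✓
  M1 stuck-at-0: output 0 ✗
  M1 stuck-at-1: output 1 ✓
  M1 inverted output: output 1 ✓
  M2 stuck-at-0: output 1 ✓
  M2 stuck-at-1: output 0 ✗
  M2 inverted output: output 1 ✓
  M3 stuck-at-0: output 0 ✗
  M3 stuck-at-1: output 1 ✓
  M3 inverted output: output 1 ✓
Consistent faults: {M0 stuck-at-1, M0 inverted output, M1 stuck-at-1, M1 inverted output, M2 stuck-at-0, M2 inverted output, M3 stuck-at-1, M3 inverted output} — 8 in all.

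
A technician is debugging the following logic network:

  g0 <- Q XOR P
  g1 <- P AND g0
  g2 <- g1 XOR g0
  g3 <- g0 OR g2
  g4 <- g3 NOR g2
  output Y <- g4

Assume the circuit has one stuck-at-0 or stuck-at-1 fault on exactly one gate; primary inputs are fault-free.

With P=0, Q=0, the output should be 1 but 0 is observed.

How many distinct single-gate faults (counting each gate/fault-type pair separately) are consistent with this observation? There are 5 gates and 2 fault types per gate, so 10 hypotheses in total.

5

Fault-free: g0=0, g1=0, g2=0, g3=0, g4=1 → 1. Observed 0.
  g0 stuck-at-0: output 1 ✗
  g0 stuck-at-1: output 0 ✓
  g1 stuck-at-0: output 1 ✗
  g1 stuck-at-1: output 0 ✓
  g2 stuck-at-0: output 1 ✗
  g2 stuck-at-1: output 0 ✓
  g3 stuck-at-0: output 1 ✗
  g3 stuck-at-1: output 0 ✓
  g4 stuck-at-0: output 0 ✓
  g4 stuck-at-1: output 1 ✗
Consistent faults: {g0 stuck-at-1, g1 stuck-at-1, g2 stuck-at-1, g3 stuck-at-1, g4 stuck-at-0} — 5 in all.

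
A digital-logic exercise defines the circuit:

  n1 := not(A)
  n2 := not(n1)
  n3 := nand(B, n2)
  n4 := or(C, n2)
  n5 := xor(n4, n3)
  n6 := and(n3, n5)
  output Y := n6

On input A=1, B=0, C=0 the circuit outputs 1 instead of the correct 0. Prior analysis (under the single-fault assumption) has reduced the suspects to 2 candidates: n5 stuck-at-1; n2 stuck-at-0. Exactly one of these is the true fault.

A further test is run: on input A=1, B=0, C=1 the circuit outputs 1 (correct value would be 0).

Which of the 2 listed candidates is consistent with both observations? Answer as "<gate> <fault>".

n5 stuck-at-1

Evaluate each candidate on input A=1, B=0, C=1:
  n5 stuck-at-1: n1=0, n2=1, n3=1, n4=1, n5=1 [stuck-at-1], n6=1 → 1 — matches
  n2 stuck-at-0: n1=0, n2=0 [stuck-at-0], n3=1, n4=1, n5=0, n6=0 → 0 — eliminated
Only n5 stuck-at-1 reproduces the observed 1.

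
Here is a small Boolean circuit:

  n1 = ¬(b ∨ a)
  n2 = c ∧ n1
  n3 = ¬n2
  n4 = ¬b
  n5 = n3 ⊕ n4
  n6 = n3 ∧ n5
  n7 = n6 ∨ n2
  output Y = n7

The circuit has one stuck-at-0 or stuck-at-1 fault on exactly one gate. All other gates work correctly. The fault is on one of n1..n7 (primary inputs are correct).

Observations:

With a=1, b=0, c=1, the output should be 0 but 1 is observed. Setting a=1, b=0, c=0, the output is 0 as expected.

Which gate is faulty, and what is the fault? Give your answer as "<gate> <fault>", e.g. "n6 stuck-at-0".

n1 stuck-at-1

Fault-free values for test 1 (a=1, b=0, c=1): n1=0, n2=0, n3=1, n4=1, n5=0, n6=0, n7=0, giving Y=0. Observed 1.
Test 1: faults giving observed 1 are {n1 stuck-at-1, n2 stuck-at-1, n4 stuck-at-0, n5 stuck-at-1, n6 stuck-at-1, n7 stuck-at-1}.
Test 2 (a=1, b=0, c=0): fault-free n1=0, n2=0, n3=1, n4=1, n5=0, n6=0, n7=0 → 0; observed 0. Eliminates n2 stuck-at-1, n4 stuck-at-0, n5 stuck-at-1, n6 stuck-at-1, n7 stuck-at-1.
Only n1 stuck-at-1 is consistent with every test.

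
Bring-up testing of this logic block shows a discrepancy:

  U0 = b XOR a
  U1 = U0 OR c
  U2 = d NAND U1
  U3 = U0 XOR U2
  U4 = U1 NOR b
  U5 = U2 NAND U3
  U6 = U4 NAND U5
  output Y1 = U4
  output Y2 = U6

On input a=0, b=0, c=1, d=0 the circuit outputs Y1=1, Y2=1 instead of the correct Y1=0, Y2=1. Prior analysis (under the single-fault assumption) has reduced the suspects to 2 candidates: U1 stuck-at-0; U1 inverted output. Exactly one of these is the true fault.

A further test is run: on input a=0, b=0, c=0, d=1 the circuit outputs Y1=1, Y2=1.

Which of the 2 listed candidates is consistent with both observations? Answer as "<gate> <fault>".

U1 stuck-at-0

Evaluate each candidate on input a=0, b=0, c=0, d=1:
  U1 stuck-at-0: U0=0, U1=0 [stuck-at-0], U2=1, U3=1, U4=1, U5=0, U6=1 → Y1=1, Y2=1 — matches
  U1 inverted output: U0=0, U1=1 [inverted output], U2=0, U3=0, U4=0, U5=1, U6=1 → Y1=0, Y2=1 — eliminated
Only U1 stuck-at-0 reproduces the observed Y1=1, Y2=1.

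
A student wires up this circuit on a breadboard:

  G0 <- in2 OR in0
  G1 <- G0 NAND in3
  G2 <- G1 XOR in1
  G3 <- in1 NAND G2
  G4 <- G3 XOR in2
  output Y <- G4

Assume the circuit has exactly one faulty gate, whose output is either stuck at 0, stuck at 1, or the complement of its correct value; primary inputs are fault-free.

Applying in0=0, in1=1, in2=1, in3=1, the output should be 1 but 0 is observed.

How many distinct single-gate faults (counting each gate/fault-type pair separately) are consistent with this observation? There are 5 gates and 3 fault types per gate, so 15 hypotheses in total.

10

Fault-free: G0=1, G1=0, G2=1, G3=0, G4=1 → 1. Observed 0.
  G0: stuck-at-0, inverted output ✓; others ✗
  G1: stuck-at-1, inverted output ✓; others ✗
  G2: stuck-at-0, inverted output ✓; others ✗
  G3: stuck-at-1, inverted output ✓; others ✗
  G4: stuck-at-0, inverted output ✓; others ✗
Consistent faults: {G0 stuck-at-0, G0 inverted output, G1 stuck-at-1, G1 inverted output, G2 stuck-at-0, G2 inverted output, G3 stuck-at-1, G3 inverted output, G4 stuck-at-0, G4 inverted output} — 10 in all.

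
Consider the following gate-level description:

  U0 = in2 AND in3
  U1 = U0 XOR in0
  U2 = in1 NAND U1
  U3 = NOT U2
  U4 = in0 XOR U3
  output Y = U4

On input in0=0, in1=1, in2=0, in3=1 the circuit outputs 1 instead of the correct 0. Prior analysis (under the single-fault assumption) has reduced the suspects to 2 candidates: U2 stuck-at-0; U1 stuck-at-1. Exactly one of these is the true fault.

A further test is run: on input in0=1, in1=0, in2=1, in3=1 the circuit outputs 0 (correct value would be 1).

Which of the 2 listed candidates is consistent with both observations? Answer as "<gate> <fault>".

U2 stuck-at-0

Evaluate each candidate on input in0=1, in1=0, in2=1, in3=1:
  U2 stuck-at-0: U0=1, U1=0, U2=0 [stuck-at-0], U3=1, U4=0 → 0 — matches
  U1 stuck-at-1: U0=1, U1=1 [stuck-at-1], U2=1, U3=0, U4=1 → 1 — eliminated
Only U2 stuck-at-0 reproduces the observed 0.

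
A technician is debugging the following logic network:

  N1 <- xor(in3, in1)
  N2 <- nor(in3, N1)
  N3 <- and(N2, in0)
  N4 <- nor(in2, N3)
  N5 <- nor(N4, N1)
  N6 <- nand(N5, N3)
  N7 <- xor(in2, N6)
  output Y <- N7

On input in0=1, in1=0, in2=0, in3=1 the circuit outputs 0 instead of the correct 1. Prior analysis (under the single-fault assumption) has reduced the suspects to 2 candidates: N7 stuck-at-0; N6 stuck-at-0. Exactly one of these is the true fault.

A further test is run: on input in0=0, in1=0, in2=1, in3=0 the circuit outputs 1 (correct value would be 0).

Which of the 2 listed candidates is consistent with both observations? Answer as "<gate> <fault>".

N6 stuck-at-0

Evaluate each candidate on input in0=0, in1=0, in2=1, in3=0:
  N7 stuck-at-0: N1=0, N2=1, N3=0, N4=0, N5=1, N6=1, N7=0 [stuck-at-0] → 0 — eliminated
  N6 stuck-at-0: N1=0, N2=1, N3=0, N4=0, N5=1, N6=0 [stuck-at-0], N7=1 → 1 — matches
Only N6 stuck-at-0 reproduces the observed 1.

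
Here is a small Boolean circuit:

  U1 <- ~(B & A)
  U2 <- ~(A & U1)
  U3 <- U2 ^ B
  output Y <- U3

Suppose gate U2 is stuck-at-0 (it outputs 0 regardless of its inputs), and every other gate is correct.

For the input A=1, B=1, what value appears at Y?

Propagate with U2 forced: U1=0, U2=0 [stuck-at-0], U3=1.
So Y = 1. (Without the fault it would be 0.)

1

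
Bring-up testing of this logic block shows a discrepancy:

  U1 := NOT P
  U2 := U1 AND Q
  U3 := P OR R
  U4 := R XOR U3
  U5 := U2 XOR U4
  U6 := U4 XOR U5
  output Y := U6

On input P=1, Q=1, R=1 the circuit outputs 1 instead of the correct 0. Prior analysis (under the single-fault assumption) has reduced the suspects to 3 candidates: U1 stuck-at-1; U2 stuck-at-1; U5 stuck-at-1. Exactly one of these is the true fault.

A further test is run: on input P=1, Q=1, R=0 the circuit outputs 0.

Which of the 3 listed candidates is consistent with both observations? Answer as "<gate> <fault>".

U5 stuck-at-1

Evaluate each candidate on input P=1, Q=1, R=0:
  U1 stuck-at-1: U1=1 [stuck-at-1], U2=1, U3=1, U4=1, U5=0, U6=1 → 1 — eliminated
  U2 stuck-at-1: U1=0, U2=1 [stuck-at-1], U3=1, U4=1, U5=0, U6=1 → 1 — eliminated
  U5 stuck-at-1: U1=0, U2=0, U3=1, U4=1, U5=1 [stuck-at-1], U6=0 → 0 — matches
Only U5 stuck-at-1 reproduces the observed 0.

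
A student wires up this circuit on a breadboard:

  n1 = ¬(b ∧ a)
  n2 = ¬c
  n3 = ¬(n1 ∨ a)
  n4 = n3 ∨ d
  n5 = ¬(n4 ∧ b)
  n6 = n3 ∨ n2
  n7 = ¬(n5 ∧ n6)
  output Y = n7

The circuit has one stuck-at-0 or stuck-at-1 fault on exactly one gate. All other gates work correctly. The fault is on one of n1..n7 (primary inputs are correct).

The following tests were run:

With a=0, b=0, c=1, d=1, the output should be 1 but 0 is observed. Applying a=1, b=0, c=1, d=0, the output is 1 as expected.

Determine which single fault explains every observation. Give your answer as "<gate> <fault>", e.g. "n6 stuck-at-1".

Fault-free values for test 1 (a=0, b=0, c=1, d=1): n1=1, n2=0, n3=0, n4=1, n5=1, n6=0, n7=1, giving Y=1. Observed 0.
Test 1: faults giving observed 0 are {n1 stuck-at-0, n2 stuck-at-1, n3 stuck-at-1, n6 stuck-at-1, n7 stuck-at-0}.
Test 2 (a=1, b=0, c=1, d=0): fault-free n1=1, n2=0, n3=0, n4=0, n5=1, n6=0, n7=1 → 1; observed 1. Eliminates n2 stuck-at-1, n3 stuck-at-1, n6 stuck-at-1, n7 stuck-at-0.
Only n1 stuck-at-0 is consistent with every test.

n1 stuck-at-0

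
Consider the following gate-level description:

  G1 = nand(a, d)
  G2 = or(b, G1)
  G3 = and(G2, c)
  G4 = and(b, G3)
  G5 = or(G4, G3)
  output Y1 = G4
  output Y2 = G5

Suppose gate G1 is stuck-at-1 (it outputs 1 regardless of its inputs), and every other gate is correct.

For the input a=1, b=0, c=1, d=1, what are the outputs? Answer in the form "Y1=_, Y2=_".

Y1=0, Y2=1

Propagate with G1 forced: G1=1 [stuck-at-1], G2=1, G3=1, G4=0, G5=1.
So the outputs are Y1=0, Y2=1. (Without the fault they would be Y1=0, Y2=0.)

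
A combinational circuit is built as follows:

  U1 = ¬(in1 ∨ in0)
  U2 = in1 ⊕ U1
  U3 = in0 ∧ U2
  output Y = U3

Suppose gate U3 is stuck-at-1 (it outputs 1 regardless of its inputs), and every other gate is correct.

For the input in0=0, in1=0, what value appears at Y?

1

Propagate with U3 forced: U1=1, U2=1, U3=1 [stuck-at-1].
So Y = 1. (Without the fault it would be 0.)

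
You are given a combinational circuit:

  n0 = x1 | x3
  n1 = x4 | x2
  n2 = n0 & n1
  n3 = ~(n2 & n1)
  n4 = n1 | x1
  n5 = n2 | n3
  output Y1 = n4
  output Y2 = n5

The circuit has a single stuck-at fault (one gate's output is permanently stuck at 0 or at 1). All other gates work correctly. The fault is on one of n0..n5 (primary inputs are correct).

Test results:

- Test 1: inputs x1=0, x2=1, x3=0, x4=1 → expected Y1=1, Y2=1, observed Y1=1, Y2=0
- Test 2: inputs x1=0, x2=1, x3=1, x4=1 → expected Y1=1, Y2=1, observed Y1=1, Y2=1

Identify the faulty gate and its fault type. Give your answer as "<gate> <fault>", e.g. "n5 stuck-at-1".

Fault-free values for test 1 (x1=0, x2=1, x3=0, x4=1): n0=0, n1=1, n2=0, n3=1, n4=1, n5=1, giving Y1=1, Y2=1. Observed Y1=1, Y2=0.
Test 1: faults giving observed Y1=1, Y2=0 are {n3 stuck-at-0, n5 stuck-at-0}.
Test 2 (x1=0, x2=1, x3=1, x4=1): fault-free n0=1, n1=1, n2=1, n3=0, n4=1, n5=1 → Y1=1, Y2=1; observed Y1=1, Y2=1. Eliminates n5 stuck-at-0.
Only n3 stuck-at-0 is consistent with every test.

n3 stuck-at-0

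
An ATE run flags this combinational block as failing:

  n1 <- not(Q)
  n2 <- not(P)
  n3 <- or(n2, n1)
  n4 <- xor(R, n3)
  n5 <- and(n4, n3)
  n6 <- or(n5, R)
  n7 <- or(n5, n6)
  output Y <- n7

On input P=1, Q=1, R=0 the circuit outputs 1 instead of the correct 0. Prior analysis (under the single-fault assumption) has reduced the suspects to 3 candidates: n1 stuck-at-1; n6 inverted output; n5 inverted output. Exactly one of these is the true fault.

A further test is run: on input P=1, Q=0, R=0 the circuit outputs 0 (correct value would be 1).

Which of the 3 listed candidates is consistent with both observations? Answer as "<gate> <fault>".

Evaluate each candidate on input P=1, Q=0, R=0:
  n1 stuck-at-1: n1=1 [stuck-at-1], n2=0, n3=1, n4=1, n5=1, n6=1, n7=1 → 1 — eliminated
  n6 inverted output: n1=1, n2=0, n3=1, n4=1, n5=1, n6=0 [inverted output], n7=1 → 1 — eliminated
  n5 inverted output: n1=1, n2=0, n3=1, n4=1, n5=0 [inverted output], n6=0, n7=0 → 0 — matches
Only n5 inverted output reproduces the observed 0.

n5 inverted output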